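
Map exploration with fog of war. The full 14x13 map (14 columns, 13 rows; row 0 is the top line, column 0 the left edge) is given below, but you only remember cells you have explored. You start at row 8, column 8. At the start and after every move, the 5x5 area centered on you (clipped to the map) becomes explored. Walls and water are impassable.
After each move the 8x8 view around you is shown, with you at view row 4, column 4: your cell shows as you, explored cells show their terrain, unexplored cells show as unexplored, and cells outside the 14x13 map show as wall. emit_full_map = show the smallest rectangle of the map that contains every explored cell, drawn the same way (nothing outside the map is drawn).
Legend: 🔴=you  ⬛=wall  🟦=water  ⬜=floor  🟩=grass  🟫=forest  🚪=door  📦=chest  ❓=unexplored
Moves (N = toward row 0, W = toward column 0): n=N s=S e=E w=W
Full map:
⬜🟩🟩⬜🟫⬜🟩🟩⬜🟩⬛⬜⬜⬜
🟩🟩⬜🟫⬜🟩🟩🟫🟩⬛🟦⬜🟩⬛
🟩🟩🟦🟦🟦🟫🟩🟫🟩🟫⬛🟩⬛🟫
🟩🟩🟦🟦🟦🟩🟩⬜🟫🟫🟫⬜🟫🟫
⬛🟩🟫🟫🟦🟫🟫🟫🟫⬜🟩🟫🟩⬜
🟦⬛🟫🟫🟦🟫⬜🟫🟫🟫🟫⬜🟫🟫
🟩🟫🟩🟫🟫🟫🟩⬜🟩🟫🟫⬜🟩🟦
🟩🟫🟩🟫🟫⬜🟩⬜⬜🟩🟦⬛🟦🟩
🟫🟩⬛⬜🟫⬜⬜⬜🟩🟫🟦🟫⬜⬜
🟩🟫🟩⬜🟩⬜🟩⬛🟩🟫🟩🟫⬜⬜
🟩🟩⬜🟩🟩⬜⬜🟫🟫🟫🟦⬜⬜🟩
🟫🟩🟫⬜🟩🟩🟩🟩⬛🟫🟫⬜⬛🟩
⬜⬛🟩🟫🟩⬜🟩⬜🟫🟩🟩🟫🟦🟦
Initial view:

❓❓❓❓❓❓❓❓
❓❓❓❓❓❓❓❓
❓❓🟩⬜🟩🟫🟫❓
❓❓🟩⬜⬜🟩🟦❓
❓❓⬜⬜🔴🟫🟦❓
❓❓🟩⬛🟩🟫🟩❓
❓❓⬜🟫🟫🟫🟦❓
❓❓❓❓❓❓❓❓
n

❓❓❓❓❓❓❓❓
❓❓❓❓❓❓❓❓
❓❓⬜🟫🟫🟫🟫❓
❓❓🟩⬜🟩🟫🟫❓
❓❓🟩⬜🔴🟩🟦❓
❓❓⬜⬜🟩🟫🟦❓
❓❓🟩⬛🟩🟫🟩❓
❓❓⬜🟫🟫🟫🟦❓

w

❓❓❓❓❓❓❓❓
❓❓❓❓❓❓❓❓
❓❓🟫⬜🟫🟫🟫🟫
❓❓🟫🟩⬜🟩🟫🟫
❓❓⬜🟩🔴⬜🟩🟦
❓❓⬜⬜⬜🟩🟫🟦
❓❓⬜🟩⬛🟩🟫🟩
❓❓❓⬜🟫🟫🟫🟦

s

❓❓❓❓❓❓❓❓
❓❓🟫⬜🟫🟫🟫🟫
❓❓🟫🟩⬜🟩🟫🟫
❓❓⬜🟩⬜⬜🟩🟦
❓❓⬜⬜🔴🟩🟫🟦
❓❓⬜🟩⬛🟩🟫🟩
❓❓⬜⬜🟫🟫🟫🟦
❓❓❓❓❓❓❓❓

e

❓❓❓❓❓❓❓❓
❓🟫⬜🟫🟫🟫🟫❓
❓🟫🟩⬜🟩🟫🟫❓
❓⬜🟩⬜⬜🟩🟦❓
❓⬜⬜⬜🔴🟫🟦❓
❓⬜🟩⬛🟩🟫🟩❓
❓⬜⬜🟫🟫🟫🟦❓
❓❓❓❓❓❓❓❓

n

❓❓❓❓❓❓❓❓
❓❓❓❓❓❓❓❓
❓🟫⬜🟫🟫🟫🟫❓
❓🟫🟩⬜🟩🟫🟫❓
❓⬜🟩⬜🔴🟩🟦❓
❓⬜⬜⬜🟩🟫🟦❓
❓⬜🟩⬛🟩🟫🟩❓
❓⬜⬜🟫🟫🟫🟦❓

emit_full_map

🟫⬜🟫🟫🟫🟫
🟫🟩⬜🟩🟫🟫
⬜🟩⬜🔴🟩🟦
⬜⬜⬜🟩🟫🟦
⬜🟩⬛🟩🟫🟩
⬜⬜🟫🟫🟫🟦

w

❓❓❓❓❓❓❓❓
❓❓❓❓❓❓❓❓
❓❓🟫⬜🟫🟫🟫🟫
❓❓🟫🟩⬜🟩🟫🟫
❓❓⬜🟩🔴⬜🟩🟦
❓❓⬜⬜⬜🟩🟫🟦
❓❓⬜🟩⬛🟩🟫🟩
❓❓⬜⬜🟫🟫🟫🟦

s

❓❓❓❓❓❓❓❓
❓❓🟫⬜🟫🟫🟫🟫
❓❓🟫🟩⬜🟩🟫🟫
❓❓⬜🟩⬜⬜🟩🟦
❓❓⬜⬜🔴🟩🟫🟦
❓❓⬜🟩⬛🟩🟫🟩
❓❓⬜⬜🟫🟫🟫🟦
❓❓❓❓❓❓❓❓

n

❓❓❓❓❓❓❓❓
❓❓❓❓❓❓❓❓
❓❓🟫⬜🟫🟫🟫🟫
❓❓🟫🟩⬜🟩🟫🟫
❓❓⬜🟩🔴⬜🟩🟦
❓❓⬜⬜⬜🟩🟫🟦
❓❓⬜🟩⬛🟩🟫🟩
❓❓⬜⬜🟫🟫🟫🟦

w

❓❓❓❓❓❓❓❓
❓❓❓❓❓❓❓❓
❓❓🟦🟫⬜🟫🟫🟫
❓❓🟫🟫🟩⬜🟩🟫
❓❓🟫⬜🔴⬜⬜🟩
❓❓🟫⬜⬜⬜🟩🟫
❓❓🟩⬜🟩⬛🟩🟫
❓❓❓⬜⬜🟫🟫🟫

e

❓❓❓❓❓❓❓❓
❓❓❓❓❓❓❓❓
❓🟦🟫⬜🟫🟫🟫🟫
❓🟫🟫🟩⬜🟩🟫🟫
❓🟫⬜🟩🔴⬜🟩🟦
❓🟫⬜⬜⬜🟩🟫🟦
❓🟩⬜🟩⬛🟩🟫🟩
❓❓⬜⬜🟫🟫🟫🟦

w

❓❓❓❓❓❓❓❓
❓❓❓❓❓❓❓❓
❓❓🟦🟫⬜🟫🟫🟫
❓❓🟫🟫🟩⬜🟩🟫
❓❓🟫⬜🔴⬜⬜🟩
❓❓🟫⬜⬜⬜🟩🟫
❓❓🟩⬜🟩⬛🟩🟫
❓❓❓⬜⬜🟫🟫🟫

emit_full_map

🟦🟫⬜🟫🟫🟫🟫
🟫🟫🟩⬜🟩🟫🟫
🟫⬜🔴⬜⬜🟩🟦
🟫⬜⬜⬜🟩🟫🟦
🟩⬜🟩⬛🟩🟫🟩
❓⬜⬜🟫🟫🟫🟦

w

❓❓❓❓❓❓❓❓
❓❓❓❓❓❓❓❓
❓❓🟫🟦🟫⬜🟫🟫
❓❓🟫🟫🟫🟩⬜🟩
❓❓🟫🟫🔴🟩⬜⬜
❓❓⬜🟫⬜⬜⬜🟩
❓❓⬜🟩⬜🟩⬛🟩
❓❓❓❓⬜⬜🟫🟫

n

❓❓❓❓❓❓❓❓
❓❓❓❓❓❓❓❓
❓❓🟫🟦🟫🟫🟫❓
❓❓🟫🟦🟫⬜🟫🟫
❓❓🟫🟫🔴🟩⬜🟩
❓❓🟫🟫⬜🟩⬜⬜
❓❓⬜🟫⬜⬜⬜🟩
❓❓⬜🟩⬜🟩⬛🟩

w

❓❓❓❓❓❓❓❓
❓❓❓❓❓❓❓❓
❓❓🟫🟫🟦🟫🟫🟫
❓❓🟫🟫🟦🟫⬜🟫
❓❓🟩🟫🔴🟫🟩⬜
❓❓🟩🟫🟫⬜🟩⬜
❓❓⬛⬜🟫⬜⬜⬜
❓❓❓⬜🟩⬜🟩⬛

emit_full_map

🟫🟫🟦🟫🟫🟫❓❓❓
🟫🟫🟦🟫⬜🟫🟫🟫🟫
🟩🟫🔴🟫🟩⬜🟩🟫🟫
🟩🟫🟫⬜🟩⬜⬜🟩🟦
⬛⬜🟫⬜⬜⬜🟩🟫🟦
❓⬜🟩⬜🟩⬛🟩🟫🟩
❓❓❓⬜⬜🟫🟫🟫🟦


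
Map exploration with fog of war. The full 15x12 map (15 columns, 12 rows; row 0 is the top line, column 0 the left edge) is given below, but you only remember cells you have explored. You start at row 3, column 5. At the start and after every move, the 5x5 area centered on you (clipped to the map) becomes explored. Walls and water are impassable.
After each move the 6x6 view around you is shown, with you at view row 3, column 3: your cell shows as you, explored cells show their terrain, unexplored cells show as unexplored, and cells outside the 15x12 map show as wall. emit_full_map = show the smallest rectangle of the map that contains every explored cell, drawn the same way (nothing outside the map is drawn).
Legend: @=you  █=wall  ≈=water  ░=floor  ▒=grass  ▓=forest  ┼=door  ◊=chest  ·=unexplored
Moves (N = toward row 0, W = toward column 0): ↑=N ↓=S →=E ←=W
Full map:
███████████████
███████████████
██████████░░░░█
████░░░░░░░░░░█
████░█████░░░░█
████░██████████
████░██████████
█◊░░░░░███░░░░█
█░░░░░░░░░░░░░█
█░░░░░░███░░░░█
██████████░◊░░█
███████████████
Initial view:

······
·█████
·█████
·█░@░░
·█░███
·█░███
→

······
██████
██████
█░░@░░
█░████
█░████

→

······
██████
██████
░░░@░░
░█████
░█████

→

······
██████
█████░
░░░@░░
█████░
██████

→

······
██████
████░░
░░░@░░
████░░
██████

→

······
██████
███░░░
░░░@░░
███░░░
██████

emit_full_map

██████████
███████░░░
█░░░░░░@░░
█░█████░░░
█░████████

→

······
██████
██░░░░
░░░@░░
██░░░░
██████

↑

██████
·█████
██████
██░@░░
░░░░░░
██░░░░

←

██████
·█████
██████
███@░░
░░░░░░
███░░░

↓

·█████
██████
███░░░
░░░@░░
███░░░
██████

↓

██████
███░░░
░░░░░░
███@░░
██████
·█████

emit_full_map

·····██████
███████████
███████░░░░
█░░░░░░░░░░
█░█████@░░░
█░█████████
·····█████·

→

██████
██░░░░
░░░░░░
██░@░░
██████
██████

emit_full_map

·····██████
███████████
███████░░░░
█░░░░░░░░░░
█░█████░@░░
█░█████████
·····██████


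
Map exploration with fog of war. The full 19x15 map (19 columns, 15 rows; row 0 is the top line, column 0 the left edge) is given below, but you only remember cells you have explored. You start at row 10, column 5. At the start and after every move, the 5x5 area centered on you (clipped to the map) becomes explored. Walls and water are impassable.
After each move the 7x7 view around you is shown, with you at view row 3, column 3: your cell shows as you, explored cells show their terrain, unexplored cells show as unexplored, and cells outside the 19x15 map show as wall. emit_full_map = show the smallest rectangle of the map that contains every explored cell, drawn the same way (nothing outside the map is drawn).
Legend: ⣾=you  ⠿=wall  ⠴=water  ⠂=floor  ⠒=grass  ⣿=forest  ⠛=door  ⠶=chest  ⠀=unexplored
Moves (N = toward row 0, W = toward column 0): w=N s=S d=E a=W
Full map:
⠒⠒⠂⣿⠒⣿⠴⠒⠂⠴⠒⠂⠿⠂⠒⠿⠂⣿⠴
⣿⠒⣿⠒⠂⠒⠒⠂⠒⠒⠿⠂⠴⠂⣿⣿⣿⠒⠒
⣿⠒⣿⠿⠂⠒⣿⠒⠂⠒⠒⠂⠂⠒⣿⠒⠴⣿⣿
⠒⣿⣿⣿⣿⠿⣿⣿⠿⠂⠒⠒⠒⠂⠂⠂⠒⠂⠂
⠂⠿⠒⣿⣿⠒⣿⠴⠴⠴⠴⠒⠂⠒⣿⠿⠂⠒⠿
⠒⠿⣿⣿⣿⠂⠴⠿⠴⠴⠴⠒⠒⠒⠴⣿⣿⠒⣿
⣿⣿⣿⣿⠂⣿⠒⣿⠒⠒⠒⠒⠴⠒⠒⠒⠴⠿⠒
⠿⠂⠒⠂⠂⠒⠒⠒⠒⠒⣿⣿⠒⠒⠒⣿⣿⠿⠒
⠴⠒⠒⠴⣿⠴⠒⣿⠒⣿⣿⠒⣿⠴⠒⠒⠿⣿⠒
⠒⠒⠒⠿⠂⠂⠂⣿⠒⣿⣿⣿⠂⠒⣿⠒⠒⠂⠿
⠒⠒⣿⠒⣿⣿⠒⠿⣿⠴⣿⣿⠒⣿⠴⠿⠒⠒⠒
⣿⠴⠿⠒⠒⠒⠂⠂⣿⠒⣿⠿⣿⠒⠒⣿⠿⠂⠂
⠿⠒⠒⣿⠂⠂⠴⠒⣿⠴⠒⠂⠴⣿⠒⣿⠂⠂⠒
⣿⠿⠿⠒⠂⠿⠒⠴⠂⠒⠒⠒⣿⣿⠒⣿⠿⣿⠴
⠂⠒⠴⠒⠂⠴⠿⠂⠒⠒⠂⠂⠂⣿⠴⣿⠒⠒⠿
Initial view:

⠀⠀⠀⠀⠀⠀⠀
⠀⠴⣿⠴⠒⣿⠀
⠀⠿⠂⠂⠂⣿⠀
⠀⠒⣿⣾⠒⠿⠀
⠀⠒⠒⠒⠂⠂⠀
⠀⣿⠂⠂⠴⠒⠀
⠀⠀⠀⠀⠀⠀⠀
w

⠀⠀⠀⠀⠀⠀⠀
⠀⠂⠂⠒⠒⠒⠀
⠀⠴⣿⠴⠒⣿⠀
⠀⠿⠂⣾⠂⣿⠀
⠀⠒⣿⣿⠒⠿⠀
⠀⠒⠒⠒⠂⠂⠀
⠀⣿⠂⠂⠴⠒⠀

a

⠀⠀⠀⠀⠀⠀⠀
⠀⠒⠂⠂⠒⠒⠒
⠀⠒⠴⣿⠴⠒⣿
⠀⠒⠿⣾⠂⠂⣿
⠀⣿⠒⣿⣿⠒⠿
⠀⠿⠒⠒⠒⠂⠂
⠀⠀⣿⠂⠂⠴⠒

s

⠀⠒⠂⠂⠒⠒⠒
⠀⠒⠴⣿⠴⠒⣿
⠀⠒⠿⠂⠂⠂⣿
⠀⣿⠒⣾⣿⠒⠿
⠀⠿⠒⠒⠒⠂⠂
⠀⠒⣿⠂⠂⠴⠒
⠀⠀⠀⠀⠀⠀⠀

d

⠒⠂⠂⠒⠒⠒⠀
⠒⠴⣿⠴⠒⣿⠀
⠒⠿⠂⠂⠂⣿⠀
⣿⠒⣿⣾⠒⠿⠀
⠿⠒⠒⠒⠂⠂⠀
⠒⣿⠂⠂⠴⠒⠀
⠀⠀⠀⠀⠀⠀⠀

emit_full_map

⠒⠂⠂⠒⠒⠒
⠒⠴⣿⠴⠒⣿
⠒⠿⠂⠂⠂⣿
⣿⠒⣿⣾⠒⠿
⠿⠒⠒⠒⠂⠂
⠒⣿⠂⠂⠴⠒

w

⠀⠀⠀⠀⠀⠀⠀
⠒⠂⠂⠒⠒⠒⠀
⠒⠴⣿⠴⠒⣿⠀
⠒⠿⠂⣾⠂⣿⠀
⣿⠒⣿⣿⠒⠿⠀
⠿⠒⠒⠒⠂⠂⠀
⠒⣿⠂⠂⠴⠒⠀

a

⠀⠀⠀⠀⠀⠀⠀
⠀⠒⠂⠂⠒⠒⠒
⠀⠒⠴⣿⠴⠒⣿
⠀⠒⠿⣾⠂⠂⣿
⠀⣿⠒⣿⣿⠒⠿
⠀⠿⠒⠒⠒⠂⠂
⠀⠒⣿⠂⠂⠴⠒

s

⠀⠒⠂⠂⠒⠒⠒
⠀⠒⠴⣿⠴⠒⣿
⠀⠒⠿⠂⠂⠂⣿
⠀⣿⠒⣾⣿⠒⠿
⠀⠿⠒⠒⠒⠂⠂
⠀⠒⣿⠂⠂⠴⠒
⠀⠀⠀⠀⠀⠀⠀

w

⠀⠀⠀⠀⠀⠀⠀
⠀⠒⠂⠂⠒⠒⠒
⠀⠒⠴⣿⠴⠒⣿
⠀⠒⠿⣾⠂⠂⣿
⠀⣿⠒⣿⣿⠒⠿
⠀⠿⠒⠒⠒⠂⠂
⠀⠒⣿⠂⠂⠴⠒


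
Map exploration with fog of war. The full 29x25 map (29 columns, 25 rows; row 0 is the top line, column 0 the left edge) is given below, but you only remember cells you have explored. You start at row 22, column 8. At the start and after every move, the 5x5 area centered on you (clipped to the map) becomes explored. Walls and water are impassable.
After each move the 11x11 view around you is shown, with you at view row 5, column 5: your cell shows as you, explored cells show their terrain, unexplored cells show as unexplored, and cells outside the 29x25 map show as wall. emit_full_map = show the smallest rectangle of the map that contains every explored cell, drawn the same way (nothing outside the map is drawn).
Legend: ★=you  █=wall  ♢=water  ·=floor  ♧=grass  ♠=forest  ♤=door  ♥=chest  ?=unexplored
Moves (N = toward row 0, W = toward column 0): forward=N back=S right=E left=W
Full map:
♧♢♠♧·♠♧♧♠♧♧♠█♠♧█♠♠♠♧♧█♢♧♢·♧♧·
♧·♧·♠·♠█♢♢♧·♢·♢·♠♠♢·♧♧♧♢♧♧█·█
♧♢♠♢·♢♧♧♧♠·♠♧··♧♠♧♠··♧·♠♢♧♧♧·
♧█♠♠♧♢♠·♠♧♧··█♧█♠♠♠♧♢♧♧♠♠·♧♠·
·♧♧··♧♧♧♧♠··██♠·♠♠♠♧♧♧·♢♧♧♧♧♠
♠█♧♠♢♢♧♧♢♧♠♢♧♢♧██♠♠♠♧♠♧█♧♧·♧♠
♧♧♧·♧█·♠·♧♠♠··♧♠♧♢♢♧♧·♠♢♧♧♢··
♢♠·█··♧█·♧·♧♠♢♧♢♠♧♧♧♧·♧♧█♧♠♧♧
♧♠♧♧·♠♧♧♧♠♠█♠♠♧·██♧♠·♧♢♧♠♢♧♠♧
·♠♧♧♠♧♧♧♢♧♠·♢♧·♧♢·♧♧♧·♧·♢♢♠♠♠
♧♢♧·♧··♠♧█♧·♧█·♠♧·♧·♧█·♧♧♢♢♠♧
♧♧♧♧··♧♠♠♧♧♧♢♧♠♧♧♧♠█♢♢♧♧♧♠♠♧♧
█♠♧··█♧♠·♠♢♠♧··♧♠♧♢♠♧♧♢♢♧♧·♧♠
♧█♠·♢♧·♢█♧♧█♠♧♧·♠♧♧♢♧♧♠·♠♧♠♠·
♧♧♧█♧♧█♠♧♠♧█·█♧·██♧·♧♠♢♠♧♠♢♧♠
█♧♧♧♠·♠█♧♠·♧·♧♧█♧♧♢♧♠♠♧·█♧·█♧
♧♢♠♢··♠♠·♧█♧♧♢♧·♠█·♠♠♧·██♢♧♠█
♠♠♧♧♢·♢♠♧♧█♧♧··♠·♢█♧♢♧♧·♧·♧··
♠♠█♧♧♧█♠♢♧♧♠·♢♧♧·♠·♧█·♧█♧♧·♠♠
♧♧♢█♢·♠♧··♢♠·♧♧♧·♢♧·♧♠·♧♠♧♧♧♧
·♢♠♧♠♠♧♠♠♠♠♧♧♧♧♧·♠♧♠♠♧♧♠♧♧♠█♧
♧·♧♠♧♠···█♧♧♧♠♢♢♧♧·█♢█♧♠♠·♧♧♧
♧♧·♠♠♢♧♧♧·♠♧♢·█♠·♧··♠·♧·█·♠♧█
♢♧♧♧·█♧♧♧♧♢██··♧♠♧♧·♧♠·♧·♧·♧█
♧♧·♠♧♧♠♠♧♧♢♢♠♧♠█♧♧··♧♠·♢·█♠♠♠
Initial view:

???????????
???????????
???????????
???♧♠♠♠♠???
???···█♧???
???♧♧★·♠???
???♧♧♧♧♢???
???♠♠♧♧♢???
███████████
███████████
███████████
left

???????????
???????????
???????????
???♠♧♠♠♠♠??
???♠···█♧??
???♢♧★♧·♠??
???█♧♧♧♧♢??
???♧♠♠♧♧♢??
███████████
███████████
███████████

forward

???????????
???????????
???????????
???·♠♧··???
???♠♧♠♠♠♠??
???♠·★·█♧??
???♢♧♧♧·♠??
???█♧♧♧♧♢??
???♧♠♠♧♧♢??
███████████
███████████

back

???????????
???????????
???·♠♧··???
???♠♧♠♠♠♠??
???♠···█♧??
???♢♧★♧·♠??
???█♧♧♧♧♢??
???♧♠♠♧♧♢??
███████████
███████████
███████████

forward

???????????
???????????
???????????
???·♠♧··???
???♠♧♠♠♠♠??
???♠·★·█♧??
???♢♧♧♧·♠??
???█♧♧♧♧♢??
???♧♠♠♧♧♢??
███████████
███████████

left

???????????
???????????
???????????
???♢·♠♧··??
???♠♠♧♠♠♠♠?
???♧♠★··█♧?
???♠♢♧♧♧·♠?
???·█♧♧♧♧♢?
????♧♠♠♧♧♢?
███████████
███████████

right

???????????
???????????
???????????
??♢·♠♧··???
??♠♠♧♠♠♠♠??
??♧♠·★·█♧??
??♠♢♧♧♧·♠??
??·█♧♧♧♧♢??
???♧♠♠♧♧♢??
███████████
███████████

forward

???????????
???????????
???????????
???♧█♠♢♧???
??♢·♠♧··???
??♠♠♧★♠♠♠??
??♧♠···█♧??
??♠♢♧♧♧·♠??
??·█♧♧♧♧♢??
???♧♠♠♧♧♢??
███████████

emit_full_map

?♧█♠♢♧?
♢·♠♧··?
♠♠♧★♠♠♠
♧♠···█♧
♠♢♧♧♧·♠
·█♧♧♧♧♢
?♧♠♠♧♧♢

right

???????????
???????????
???????????
??♧█♠♢♧♧???
?♢·♠♧··♢???
?♠♠♧♠★♠♠???
?♧♠···█♧???
?♠♢♧♧♧·♠???
?·█♧♧♧♧♢???
??♧♠♠♧♧♢???
███████████

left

???????????
???????????
???????????
???♧█♠♢♧♧??
??♢·♠♧··♢??
??♠♠♧★♠♠♠??
??♧♠···█♧??
??♠♢♧♧♧·♠??
??·█♧♧♧♧♢??
???♧♠♠♧♧♢??
███████████

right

???????????
???????????
???????????
??♧█♠♢♧♧???
?♢·♠♧··♢???
?♠♠♧♠★♠♠???
?♧♠···█♧???
?♠♢♧♧♧·♠???
?·█♧♧♧♧♢???
??♧♠♠♧♧♢???
███████████

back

???????????
???????????
??♧█♠♢♧♧???
?♢·♠♧··♢???
?♠♠♧♠♠♠♠???
?♧♠··★█♧???
?♠♢♧♧♧·♠???
?·█♧♧♧♧♢???
??♧♠♠♧♧♢???
███████████
███████████

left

???????????
???????????
???♧█♠♢♧♧??
??♢·♠♧··♢??
??♠♠♧♠♠♠♠??
??♧♠·★·█♧??
??♠♢♧♧♧·♠??
??·█♧♧♧♧♢??
???♧♠♠♧♧♢??
███████████
███████████

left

???????????
???????????
????♧█♠♢♧♧?
???♢·♠♧··♢?
???♠♠♧♠♠♠♠?
???♧♠★··█♧?
???♠♢♧♧♧·♠?
???·█♧♧♧♧♢?
????♧♠♠♧♧♢?
███████████
███████████

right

???????????
???????????
???♧█♠♢♧♧??
??♢·♠♧··♢??
??♠♠♧♠♠♠♠??
??♧♠·★·█♧??
??♠♢♧♧♧·♠??
??·█♧♧♧♧♢??
???♧♠♠♧♧♢??
███████████
███████████

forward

???????????
???????????
???????????
???♧█♠♢♧♧??
??♢·♠♧··♢??
??♠♠♧★♠♠♠??
??♧♠···█♧??
??♠♢♧♧♧·♠??
??·█♧♧♧♧♢??
???♧♠♠♧♧♢??
███████████

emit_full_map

?♧█♠♢♧♧
♢·♠♧··♢
♠♠♧★♠♠♠
♧♠···█♧
♠♢♧♧♧·♠
·█♧♧♧♧♢
?♧♠♠♧♧♢


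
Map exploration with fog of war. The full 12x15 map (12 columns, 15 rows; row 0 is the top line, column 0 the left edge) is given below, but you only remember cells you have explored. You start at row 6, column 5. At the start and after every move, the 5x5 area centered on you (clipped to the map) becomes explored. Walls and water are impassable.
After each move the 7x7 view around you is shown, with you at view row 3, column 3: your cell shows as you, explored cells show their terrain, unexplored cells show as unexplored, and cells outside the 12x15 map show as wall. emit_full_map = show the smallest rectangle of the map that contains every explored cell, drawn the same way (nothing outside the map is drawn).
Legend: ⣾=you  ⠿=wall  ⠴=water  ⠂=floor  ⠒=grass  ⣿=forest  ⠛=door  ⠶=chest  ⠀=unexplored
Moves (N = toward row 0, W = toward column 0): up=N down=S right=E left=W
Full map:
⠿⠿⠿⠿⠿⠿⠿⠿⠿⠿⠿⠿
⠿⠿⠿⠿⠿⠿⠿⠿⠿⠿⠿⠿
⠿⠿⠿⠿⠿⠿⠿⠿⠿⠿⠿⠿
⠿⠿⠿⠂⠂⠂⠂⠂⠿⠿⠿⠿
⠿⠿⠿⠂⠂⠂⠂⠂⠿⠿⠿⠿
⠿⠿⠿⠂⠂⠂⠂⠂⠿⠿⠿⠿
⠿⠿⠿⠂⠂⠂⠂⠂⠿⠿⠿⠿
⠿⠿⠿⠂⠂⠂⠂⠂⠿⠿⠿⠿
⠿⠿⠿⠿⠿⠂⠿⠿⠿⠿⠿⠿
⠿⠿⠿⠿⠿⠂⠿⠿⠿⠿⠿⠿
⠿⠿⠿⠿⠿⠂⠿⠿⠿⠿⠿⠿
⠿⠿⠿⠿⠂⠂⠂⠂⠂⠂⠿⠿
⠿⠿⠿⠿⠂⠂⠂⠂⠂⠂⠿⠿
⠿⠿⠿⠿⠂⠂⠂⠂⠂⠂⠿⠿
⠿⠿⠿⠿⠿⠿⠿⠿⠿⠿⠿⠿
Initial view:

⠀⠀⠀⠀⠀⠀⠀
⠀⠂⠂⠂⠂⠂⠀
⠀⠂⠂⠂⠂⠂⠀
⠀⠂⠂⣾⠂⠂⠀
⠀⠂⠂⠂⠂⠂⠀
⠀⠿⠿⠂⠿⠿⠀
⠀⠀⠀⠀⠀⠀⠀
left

⠀⠀⠀⠀⠀⠀⠀
⠀⠿⠂⠂⠂⠂⠂
⠀⠿⠂⠂⠂⠂⠂
⠀⠿⠂⣾⠂⠂⠂
⠀⠿⠂⠂⠂⠂⠂
⠀⠿⠿⠿⠂⠿⠿
⠀⠀⠀⠀⠀⠀⠀

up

⠀⠀⠀⠀⠀⠀⠀
⠀⠿⠂⠂⠂⠂⠀
⠀⠿⠂⠂⠂⠂⠂
⠀⠿⠂⣾⠂⠂⠂
⠀⠿⠂⠂⠂⠂⠂
⠀⠿⠂⠂⠂⠂⠂
⠀⠿⠿⠿⠂⠿⠿

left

⠀⠀⠀⠀⠀⠀⠀
⠀⠿⠿⠂⠂⠂⠂
⠀⠿⠿⠂⠂⠂⠂
⠀⠿⠿⣾⠂⠂⠂
⠀⠿⠿⠂⠂⠂⠂
⠀⠿⠿⠂⠂⠂⠂
⠀⠀⠿⠿⠿⠂⠿

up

⠀⠀⠀⠀⠀⠀⠀
⠀⠿⠿⠿⠿⠿⠀
⠀⠿⠿⠂⠂⠂⠂
⠀⠿⠿⣾⠂⠂⠂
⠀⠿⠿⠂⠂⠂⠂
⠀⠿⠿⠂⠂⠂⠂
⠀⠿⠿⠂⠂⠂⠂

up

⠀⠀⠀⠀⠀⠀⠀
⠀⠿⠿⠿⠿⠿⠀
⠀⠿⠿⠿⠿⠿⠀
⠀⠿⠿⣾⠂⠂⠂
⠀⠿⠿⠂⠂⠂⠂
⠀⠿⠿⠂⠂⠂⠂
⠀⠿⠿⠂⠂⠂⠂

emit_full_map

⠿⠿⠿⠿⠿⠀⠀
⠿⠿⠿⠿⠿⠀⠀
⠿⠿⣾⠂⠂⠂⠀
⠿⠿⠂⠂⠂⠂⠂
⠿⠿⠂⠂⠂⠂⠂
⠿⠿⠂⠂⠂⠂⠂
⠿⠿⠂⠂⠂⠂⠂
⠀⠿⠿⠿⠂⠿⠿

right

⠀⠀⠀⠀⠀⠀⠀
⠿⠿⠿⠿⠿⠿⠀
⠿⠿⠿⠿⠿⠿⠀
⠿⠿⠂⣾⠂⠂⠀
⠿⠿⠂⠂⠂⠂⠂
⠿⠿⠂⠂⠂⠂⠂
⠿⠿⠂⠂⠂⠂⠂

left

⠀⠀⠀⠀⠀⠀⠀
⠀⠿⠿⠿⠿⠿⠿
⠀⠿⠿⠿⠿⠿⠿
⠀⠿⠿⣾⠂⠂⠂
⠀⠿⠿⠂⠂⠂⠂
⠀⠿⠿⠂⠂⠂⠂
⠀⠿⠿⠂⠂⠂⠂

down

⠀⠿⠿⠿⠿⠿⠿
⠀⠿⠿⠿⠿⠿⠿
⠀⠿⠿⠂⠂⠂⠂
⠀⠿⠿⣾⠂⠂⠂
⠀⠿⠿⠂⠂⠂⠂
⠀⠿⠿⠂⠂⠂⠂
⠀⠿⠿⠂⠂⠂⠂

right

⠿⠿⠿⠿⠿⠿⠀
⠿⠿⠿⠿⠿⠿⠀
⠿⠿⠂⠂⠂⠂⠀
⠿⠿⠂⣾⠂⠂⠂
⠿⠿⠂⠂⠂⠂⠂
⠿⠿⠂⠂⠂⠂⠂
⠿⠿⠂⠂⠂⠂⠂

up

⠀⠀⠀⠀⠀⠀⠀
⠿⠿⠿⠿⠿⠿⠀
⠿⠿⠿⠿⠿⠿⠀
⠿⠿⠂⣾⠂⠂⠀
⠿⠿⠂⠂⠂⠂⠂
⠿⠿⠂⠂⠂⠂⠂
⠿⠿⠂⠂⠂⠂⠂

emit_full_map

⠿⠿⠿⠿⠿⠿⠀
⠿⠿⠿⠿⠿⠿⠀
⠿⠿⠂⣾⠂⠂⠀
⠿⠿⠂⠂⠂⠂⠂
⠿⠿⠂⠂⠂⠂⠂
⠿⠿⠂⠂⠂⠂⠂
⠿⠿⠂⠂⠂⠂⠂
⠀⠿⠿⠿⠂⠿⠿

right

⠀⠀⠀⠀⠀⠀⠀
⠿⠿⠿⠿⠿⠿⠀
⠿⠿⠿⠿⠿⠿⠀
⠿⠂⠂⣾⠂⠂⠀
⠿⠂⠂⠂⠂⠂⠀
⠿⠂⠂⠂⠂⠂⠀
⠿⠂⠂⠂⠂⠂⠀

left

⠀⠀⠀⠀⠀⠀⠀
⠿⠿⠿⠿⠿⠿⠿
⠿⠿⠿⠿⠿⠿⠿
⠿⠿⠂⣾⠂⠂⠂
⠿⠿⠂⠂⠂⠂⠂
⠿⠿⠂⠂⠂⠂⠂
⠿⠿⠂⠂⠂⠂⠂

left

⠀⠀⠀⠀⠀⠀⠀
⠀⠿⠿⠿⠿⠿⠿
⠀⠿⠿⠿⠿⠿⠿
⠀⠿⠿⣾⠂⠂⠂
⠀⠿⠿⠂⠂⠂⠂
⠀⠿⠿⠂⠂⠂⠂
⠀⠿⠿⠂⠂⠂⠂

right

⠀⠀⠀⠀⠀⠀⠀
⠿⠿⠿⠿⠿⠿⠿
⠿⠿⠿⠿⠿⠿⠿
⠿⠿⠂⣾⠂⠂⠂
⠿⠿⠂⠂⠂⠂⠂
⠿⠿⠂⠂⠂⠂⠂
⠿⠿⠂⠂⠂⠂⠂

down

⠿⠿⠿⠿⠿⠿⠿
⠿⠿⠿⠿⠿⠿⠿
⠿⠿⠂⠂⠂⠂⠂
⠿⠿⠂⣾⠂⠂⠂
⠿⠿⠂⠂⠂⠂⠂
⠿⠿⠂⠂⠂⠂⠂
⠿⠿⠂⠂⠂⠂⠂

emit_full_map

⠿⠿⠿⠿⠿⠿⠿
⠿⠿⠿⠿⠿⠿⠿
⠿⠿⠂⠂⠂⠂⠂
⠿⠿⠂⣾⠂⠂⠂
⠿⠿⠂⠂⠂⠂⠂
⠿⠿⠂⠂⠂⠂⠂
⠿⠿⠂⠂⠂⠂⠂
⠀⠿⠿⠿⠂⠿⠿


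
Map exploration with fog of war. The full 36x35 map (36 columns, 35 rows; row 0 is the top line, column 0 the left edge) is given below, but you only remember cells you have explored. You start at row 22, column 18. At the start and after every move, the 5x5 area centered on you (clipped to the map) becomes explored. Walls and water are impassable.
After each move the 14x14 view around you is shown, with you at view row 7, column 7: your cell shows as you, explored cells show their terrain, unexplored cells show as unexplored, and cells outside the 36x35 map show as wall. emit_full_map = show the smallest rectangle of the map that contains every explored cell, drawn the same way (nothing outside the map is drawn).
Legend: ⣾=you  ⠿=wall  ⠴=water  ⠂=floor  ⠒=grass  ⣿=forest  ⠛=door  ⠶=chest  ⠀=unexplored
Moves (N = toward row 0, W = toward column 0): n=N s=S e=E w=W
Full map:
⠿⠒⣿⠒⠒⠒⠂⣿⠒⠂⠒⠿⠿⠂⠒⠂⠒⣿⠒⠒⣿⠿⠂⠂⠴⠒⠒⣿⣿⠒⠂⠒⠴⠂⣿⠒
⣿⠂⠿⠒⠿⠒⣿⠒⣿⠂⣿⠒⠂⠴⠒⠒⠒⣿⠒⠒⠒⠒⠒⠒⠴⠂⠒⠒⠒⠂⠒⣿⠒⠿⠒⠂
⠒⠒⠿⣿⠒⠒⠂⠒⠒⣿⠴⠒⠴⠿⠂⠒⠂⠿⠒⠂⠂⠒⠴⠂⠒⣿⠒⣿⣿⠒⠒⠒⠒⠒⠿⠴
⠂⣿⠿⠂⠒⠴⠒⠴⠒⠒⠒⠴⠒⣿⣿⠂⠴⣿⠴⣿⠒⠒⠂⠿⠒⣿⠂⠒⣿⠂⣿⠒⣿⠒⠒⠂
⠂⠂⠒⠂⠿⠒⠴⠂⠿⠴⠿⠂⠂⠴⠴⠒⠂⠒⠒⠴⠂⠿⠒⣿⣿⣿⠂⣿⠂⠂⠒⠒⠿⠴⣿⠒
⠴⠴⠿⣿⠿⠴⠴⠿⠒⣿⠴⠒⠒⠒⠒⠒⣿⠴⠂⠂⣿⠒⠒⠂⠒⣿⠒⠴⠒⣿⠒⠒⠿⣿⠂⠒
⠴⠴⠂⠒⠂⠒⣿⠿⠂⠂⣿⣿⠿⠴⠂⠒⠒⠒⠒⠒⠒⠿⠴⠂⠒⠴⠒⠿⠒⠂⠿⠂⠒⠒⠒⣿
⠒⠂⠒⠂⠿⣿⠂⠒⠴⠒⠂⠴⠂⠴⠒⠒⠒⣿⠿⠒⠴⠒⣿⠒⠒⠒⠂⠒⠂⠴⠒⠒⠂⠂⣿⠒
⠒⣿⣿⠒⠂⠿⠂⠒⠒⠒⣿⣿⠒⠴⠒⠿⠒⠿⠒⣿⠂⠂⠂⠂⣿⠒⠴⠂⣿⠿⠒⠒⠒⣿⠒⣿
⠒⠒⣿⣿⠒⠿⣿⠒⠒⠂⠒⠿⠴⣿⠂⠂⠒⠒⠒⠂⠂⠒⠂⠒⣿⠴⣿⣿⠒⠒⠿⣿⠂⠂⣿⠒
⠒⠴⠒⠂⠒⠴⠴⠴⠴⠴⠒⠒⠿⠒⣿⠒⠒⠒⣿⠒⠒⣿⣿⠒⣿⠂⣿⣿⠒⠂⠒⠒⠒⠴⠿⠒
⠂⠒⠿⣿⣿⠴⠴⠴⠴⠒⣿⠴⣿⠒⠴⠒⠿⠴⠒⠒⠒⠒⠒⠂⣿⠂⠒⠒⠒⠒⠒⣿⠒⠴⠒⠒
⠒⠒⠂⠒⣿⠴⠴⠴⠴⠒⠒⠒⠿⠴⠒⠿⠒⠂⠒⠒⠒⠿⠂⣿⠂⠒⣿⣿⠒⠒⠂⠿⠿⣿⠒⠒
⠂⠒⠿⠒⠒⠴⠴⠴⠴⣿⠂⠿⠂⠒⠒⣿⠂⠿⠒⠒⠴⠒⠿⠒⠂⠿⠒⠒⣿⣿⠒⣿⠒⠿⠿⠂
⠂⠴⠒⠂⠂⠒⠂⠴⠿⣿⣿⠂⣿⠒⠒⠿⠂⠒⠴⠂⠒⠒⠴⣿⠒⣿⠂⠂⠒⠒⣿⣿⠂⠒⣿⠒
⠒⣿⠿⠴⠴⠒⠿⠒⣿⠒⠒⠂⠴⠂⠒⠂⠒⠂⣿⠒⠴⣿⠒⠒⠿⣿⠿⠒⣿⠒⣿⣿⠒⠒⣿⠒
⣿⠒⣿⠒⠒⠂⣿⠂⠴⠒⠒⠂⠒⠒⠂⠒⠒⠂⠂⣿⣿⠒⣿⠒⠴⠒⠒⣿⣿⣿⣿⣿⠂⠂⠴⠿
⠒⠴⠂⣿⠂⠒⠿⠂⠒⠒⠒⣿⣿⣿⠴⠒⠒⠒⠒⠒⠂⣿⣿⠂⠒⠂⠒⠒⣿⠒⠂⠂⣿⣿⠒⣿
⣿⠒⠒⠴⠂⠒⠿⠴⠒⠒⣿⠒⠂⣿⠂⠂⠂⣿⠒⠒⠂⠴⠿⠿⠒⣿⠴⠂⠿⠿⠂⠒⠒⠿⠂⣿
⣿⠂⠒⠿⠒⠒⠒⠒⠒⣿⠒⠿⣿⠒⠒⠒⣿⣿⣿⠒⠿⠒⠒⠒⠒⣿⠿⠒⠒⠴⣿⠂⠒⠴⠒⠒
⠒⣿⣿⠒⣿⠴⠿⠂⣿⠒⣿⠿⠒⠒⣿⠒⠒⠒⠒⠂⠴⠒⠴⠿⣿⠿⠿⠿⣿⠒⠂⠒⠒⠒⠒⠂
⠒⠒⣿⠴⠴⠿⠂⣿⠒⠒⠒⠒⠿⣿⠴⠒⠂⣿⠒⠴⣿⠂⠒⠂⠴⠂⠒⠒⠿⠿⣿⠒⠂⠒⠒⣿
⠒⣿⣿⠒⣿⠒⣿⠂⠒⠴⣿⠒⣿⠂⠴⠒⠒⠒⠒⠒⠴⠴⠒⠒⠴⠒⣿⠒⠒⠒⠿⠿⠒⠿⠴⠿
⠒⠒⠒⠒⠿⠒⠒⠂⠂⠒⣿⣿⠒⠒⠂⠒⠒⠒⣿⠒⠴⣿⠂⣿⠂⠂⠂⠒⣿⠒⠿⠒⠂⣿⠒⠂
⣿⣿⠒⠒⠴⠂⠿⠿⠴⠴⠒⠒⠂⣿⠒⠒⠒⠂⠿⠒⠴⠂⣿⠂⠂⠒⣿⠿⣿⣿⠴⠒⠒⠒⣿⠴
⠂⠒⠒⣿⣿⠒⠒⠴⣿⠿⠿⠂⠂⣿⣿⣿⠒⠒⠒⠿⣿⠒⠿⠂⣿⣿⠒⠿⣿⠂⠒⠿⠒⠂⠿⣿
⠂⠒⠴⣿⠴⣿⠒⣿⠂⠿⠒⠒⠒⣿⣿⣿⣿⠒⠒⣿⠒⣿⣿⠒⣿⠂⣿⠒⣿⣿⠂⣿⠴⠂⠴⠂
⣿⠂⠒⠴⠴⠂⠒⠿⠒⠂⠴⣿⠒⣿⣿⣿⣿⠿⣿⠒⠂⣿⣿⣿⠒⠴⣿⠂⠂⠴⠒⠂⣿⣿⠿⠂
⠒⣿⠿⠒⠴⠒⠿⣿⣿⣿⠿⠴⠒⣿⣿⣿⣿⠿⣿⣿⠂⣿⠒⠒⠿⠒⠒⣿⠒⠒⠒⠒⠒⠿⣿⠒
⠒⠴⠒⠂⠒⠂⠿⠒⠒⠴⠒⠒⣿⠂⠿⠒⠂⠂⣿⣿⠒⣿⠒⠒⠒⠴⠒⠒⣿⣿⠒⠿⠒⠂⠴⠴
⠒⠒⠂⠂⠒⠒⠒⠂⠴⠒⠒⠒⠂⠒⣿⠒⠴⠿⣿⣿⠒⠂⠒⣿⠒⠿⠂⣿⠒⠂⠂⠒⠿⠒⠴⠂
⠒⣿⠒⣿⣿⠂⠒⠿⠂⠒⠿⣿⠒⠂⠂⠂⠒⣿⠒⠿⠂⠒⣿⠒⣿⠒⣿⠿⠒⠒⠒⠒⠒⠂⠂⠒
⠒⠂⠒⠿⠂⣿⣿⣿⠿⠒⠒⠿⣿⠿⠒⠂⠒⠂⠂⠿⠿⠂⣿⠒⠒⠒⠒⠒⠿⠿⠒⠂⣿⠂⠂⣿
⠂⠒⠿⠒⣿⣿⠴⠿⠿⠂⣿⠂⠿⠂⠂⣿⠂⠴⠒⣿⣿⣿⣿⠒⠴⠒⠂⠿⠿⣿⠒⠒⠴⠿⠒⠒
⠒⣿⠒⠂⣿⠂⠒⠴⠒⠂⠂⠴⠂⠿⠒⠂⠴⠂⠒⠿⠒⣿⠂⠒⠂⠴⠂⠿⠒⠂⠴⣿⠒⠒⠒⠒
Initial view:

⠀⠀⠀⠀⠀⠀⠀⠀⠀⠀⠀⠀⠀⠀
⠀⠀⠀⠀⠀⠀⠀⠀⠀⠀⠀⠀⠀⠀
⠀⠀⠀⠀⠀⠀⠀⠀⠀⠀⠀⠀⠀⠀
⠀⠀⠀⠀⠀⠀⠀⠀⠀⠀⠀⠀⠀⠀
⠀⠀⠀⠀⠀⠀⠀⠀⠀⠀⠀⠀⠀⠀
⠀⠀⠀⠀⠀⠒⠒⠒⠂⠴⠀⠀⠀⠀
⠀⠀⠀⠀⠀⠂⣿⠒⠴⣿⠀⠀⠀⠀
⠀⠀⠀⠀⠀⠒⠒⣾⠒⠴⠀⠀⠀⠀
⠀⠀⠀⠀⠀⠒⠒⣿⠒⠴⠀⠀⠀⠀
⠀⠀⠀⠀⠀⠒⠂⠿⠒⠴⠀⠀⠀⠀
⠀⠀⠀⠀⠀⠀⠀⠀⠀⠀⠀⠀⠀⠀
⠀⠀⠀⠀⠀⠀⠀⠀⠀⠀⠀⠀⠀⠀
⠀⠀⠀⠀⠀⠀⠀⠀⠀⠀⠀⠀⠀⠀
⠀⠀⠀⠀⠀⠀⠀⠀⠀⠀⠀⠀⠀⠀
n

⠀⠀⠀⠀⠀⠀⠀⠀⠀⠀⠀⠀⠀⠀
⠀⠀⠀⠀⠀⠀⠀⠀⠀⠀⠀⠀⠀⠀
⠀⠀⠀⠀⠀⠀⠀⠀⠀⠀⠀⠀⠀⠀
⠀⠀⠀⠀⠀⠀⠀⠀⠀⠀⠀⠀⠀⠀
⠀⠀⠀⠀⠀⠀⠀⠀⠀⠀⠀⠀⠀⠀
⠀⠀⠀⠀⠀⣿⣿⣿⠒⠿⠀⠀⠀⠀
⠀⠀⠀⠀⠀⠒⠒⠒⠂⠴⠀⠀⠀⠀
⠀⠀⠀⠀⠀⠂⣿⣾⠴⣿⠀⠀⠀⠀
⠀⠀⠀⠀⠀⠒⠒⠒⠒⠴⠀⠀⠀⠀
⠀⠀⠀⠀⠀⠒⠒⣿⠒⠴⠀⠀⠀⠀
⠀⠀⠀⠀⠀⠒⠂⠿⠒⠴⠀⠀⠀⠀
⠀⠀⠀⠀⠀⠀⠀⠀⠀⠀⠀⠀⠀⠀
⠀⠀⠀⠀⠀⠀⠀⠀⠀⠀⠀⠀⠀⠀
⠀⠀⠀⠀⠀⠀⠀⠀⠀⠀⠀⠀⠀⠀

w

⠀⠀⠀⠀⠀⠀⠀⠀⠀⠀⠀⠀⠀⠀
⠀⠀⠀⠀⠀⠀⠀⠀⠀⠀⠀⠀⠀⠀
⠀⠀⠀⠀⠀⠀⠀⠀⠀⠀⠀⠀⠀⠀
⠀⠀⠀⠀⠀⠀⠀⠀⠀⠀⠀⠀⠀⠀
⠀⠀⠀⠀⠀⠀⠀⠀⠀⠀⠀⠀⠀⠀
⠀⠀⠀⠀⠀⠒⣿⣿⣿⠒⠿⠀⠀⠀
⠀⠀⠀⠀⠀⠒⠒⠒⠒⠂⠴⠀⠀⠀
⠀⠀⠀⠀⠀⠒⠂⣾⠒⠴⣿⠀⠀⠀
⠀⠀⠀⠀⠀⠒⠒⠒⠒⠒⠴⠀⠀⠀
⠀⠀⠀⠀⠀⠒⠒⠒⣿⠒⠴⠀⠀⠀
⠀⠀⠀⠀⠀⠀⠒⠂⠿⠒⠴⠀⠀⠀
⠀⠀⠀⠀⠀⠀⠀⠀⠀⠀⠀⠀⠀⠀
⠀⠀⠀⠀⠀⠀⠀⠀⠀⠀⠀⠀⠀⠀
⠀⠀⠀⠀⠀⠀⠀⠀⠀⠀⠀⠀⠀⠀

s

⠀⠀⠀⠀⠀⠀⠀⠀⠀⠀⠀⠀⠀⠀
⠀⠀⠀⠀⠀⠀⠀⠀⠀⠀⠀⠀⠀⠀
⠀⠀⠀⠀⠀⠀⠀⠀⠀⠀⠀⠀⠀⠀
⠀⠀⠀⠀⠀⠀⠀⠀⠀⠀⠀⠀⠀⠀
⠀⠀⠀⠀⠀⠒⣿⣿⣿⠒⠿⠀⠀⠀
⠀⠀⠀⠀⠀⠒⠒⠒⠒⠂⠴⠀⠀⠀
⠀⠀⠀⠀⠀⠒⠂⣿⠒⠴⣿⠀⠀⠀
⠀⠀⠀⠀⠀⠒⠒⣾⠒⠒⠴⠀⠀⠀
⠀⠀⠀⠀⠀⠒⠒⠒⣿⠒⠴⠀⠀⠀
⠀⠀⠀⠀⠀⠒⠒⠂⠿⠒⠴⠀⠀⠀
⠀⠀⠀⠀⠀⠀⠀⠀⠀⠀⠀⠀⠀⠀
⠀⠀⠀⠀⠀⠀⠀⠀⠀⠀⠀⠀⠀⠀
⠀⠀⠀⠀⠀⠀⠀⠀⠀⠀⠀⠀⠀⠀
⠀⠀⠀⠀⠀⠀⠀⠀⠀⠀⠀⠀⠀⠀

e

⠀⠀⠀⠀⠀⠀⠀⠀⠀⠀⠀⠀⠀⠀
⠀⠀⠀⠀⠀⠀⠀⠀⠀⠀⠀⠀⠀⠀
⠀⠀⠀⠀⠀⠀⠀⠀⠀⠀⠀⠀⠀⠀
⠀⠀⠀⠀⠀⠀⠀⠀⠀⠀⠀⠀⠀⠀
⠀⠀⠀⠀⠒⣿⣿⣿⠒⠿⠀⠀⠀⠀
⠀⠀⠀⠀⠒⠒⠒⠒⠂⠴⠀⠀⠀⠀
⠀⠀⠀⠀⠒⠂⣿⠒⠴⣿⠀⠀⠀⠀
⠀⠀⠀⠀⠒⠒⠒⣾⠒⠴⠀⠀⠀⠀
⠀⠀⠀⠀⠒⠒⠒⣿⠒⠴⠀⠀⠀⠀
⠀⠀⠀⠀⠒⠒⠂⠿⠒⠴⠀⠀⠀⠀
⠀⠀⠀⠀⠀⠀⠀⠀⠀⠀⠀⠀⠀⠀
⠀⠀⠀⠀⠀⠀⠀⠀⠀⠀⠀⠀⠀⠀
⠀⠀⠀⠀⠀⠀⠀⠀⠀⠀⠀⠀⠀⠀
⠀⠀⠀⠀⠀⠀⠀⠀⠀⠀⠀⠀⠀⠀

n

⠀⠀⠀⠀⠀⠀⠀⠀⠀⠀⠀⠀⠀⠀
⠀⠀⠀⠀⠀⠀⠀⠀⠀⠀⠀⠀⠀⠀
⠀⠀⠀⠀⠀⠀⠀⠀⠀⠀⠀⠀⠀⠀
⠀⠀⠀⠀⠀⠀⠀⠀⠀⠀⠀⠀⠀⠀
⠀⠀⠀⠀⠀⠀⠀⠀⠀⠀⠀⠀⠀⠀
⠀⠀⠀⠀⠒⣿⣿⣿⠒⠿⠀⠀⠀⠀
⠀⠀⠀⠀⠒⠒⠒⠒⠂⠴⠀⠀⠀⠀
⠀⠀⠀⠀⠒⠂⣿⣾⠴⣿⠀⠀⠀⠀
⠀⠀⠀⠀⠒⠒⠒⠒⠒⠴⠀⠀⠀⠀
⠀⠀⠀⠀⠒⠒⠒⣿⠒⠴⠀⠀⠀⠀
⠀⠀⠀⠀⠒⠒⠂⠿⠒⠴⠀⠀⠀⠀
⠀⠀⠀⠀⠀⠀⠀⠀⠀⠀⠀⠀⠀⠀
⠀⠀⠀⠀⠀⠀⠀⠀⠀⠀⠀⠀⠀⠀
⠀⠀⠀⠀⠀⠀⠀⠀⠀⠀⠀⠀⠀⠀

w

⠀⠀⠀⠀⠀⠀⠀⠀⠀⠀⠀⠀⠀⠀
⠀⠀⠀⠀⠀⠀⠀⠀⠀⠀⠀⠀⠀⠀
⠀⠀⠀⠀⠀⠀⠀⠀⠀⠀⠀⠀⠀⠀
⠀⠀⠀⠀⠀⠀⠀⠀⠀⠀⠀⠀⠀⠀
⠀⠀⠀⠀⠀⠀⠀⠀⠀⠀⠀⠀⠀⠀
⠀⠀⠀⠀⠀⠒⣿⣿⣿⠒⠿⠀⠀⠀
⠀⠀⠀⠀⠀⠒⠒⠒⠒⠂⠴⠀⠀⠀
⠀⠀⠀⠀⠀⠒⠂⣾⠒⠴⣿⠀⠀⠀
⠀⠀⠀⠀⠀⠒⠒⠒⠒⠒⠴⠀⠀⠀
⠀⠀⠀⠀⠀⠒⠒⠒⣿⠒⠴⠀⠀⠀
⠀⠀⠀⠀⠀⠒⠒⠂⠿⠒⠴⠀⠀⠀
⠀⠀⠀⠀⠀⠀⠀⠀⠀⠀⠀⠀⠀⠀
⠀⠀⠀⠀⠀⠀⠀⠀⠀⠀⠀⠀⠀⠀
⠀⠀⠀⠀⠀⠀⠀⠀⠀⠀⠀⠀⠀⠀

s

⠀⠀⠀⠀⠀⠀⠀⠀⠀⠀⠀⠀⠀⠀
⠀⠀⠀⠀⠀⠀⠀⠀⠀⠀⠀⠀⠀⠀
⠀⠀⠀⠀⠀⠀⠀⠀⠀⠀⠀⠀⠀⠀
⠀⠀⠀⠀⠀⠀⠀⠀⠀⠀⠀⠀⠀⠀
⠀⠀⠀⠀⠀⠒⣿⣿⣿⠒⠿⠀⠀⠀
⠀⠀⠀⠀⠀⠒⠒⠒⠒⠂⠴⠀⠀⠀
⠀⠀⠀⠀⠀⠒⠂⣿⠒⠴⣿⠀⠀⠀
⠀⠀⠀⠀⠀⠒⠒⣾⠒⠒⠴⠀⠀⠀
⠀⠀⠀⠀⠀⠒⠒⠒⣿⠒⠴⠀⠀⠀
⠀⠀⠀⠀⠀⠒⠒⠂⠿⠒⠴⠀⠀⠀
⠀⠀⠀⠀⠀⠀⠀⠀⠀⠀⠀⠀⠀⠀
⠀⠀⠀⠀⠀⠀⠀⠀⠀⠀⠀⠀⠀⠀
⠀⠀⠀⠀⠀⠀⠀⠀⠀⠀⠀⠀⠀⠀
⠀⠀⠀⠀⠀⠀⠀⠀⠀⠀⠀⠀⠀⠀

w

⠀⠀⠀⠀⠀⠀⠀⠀⠀⠀⠀⠀⠀⠀
⠀⠀⠀⠀⠀⠀⠀⠀⠀⠀⠀⠀⠀⠀
⠀⠀⠀⠀⠀⠀⠀⠀⠀⠀⠀⠀⠀⠀
⠀⠀⠀⠀⠀⠀⠀⠀⠀⠀⠀⠀⠀⠀
⠀⠀⠀⠀⠀⠀⠒⣿⣿⣿⠒⠿⠀⠀
⠀⠀⠀⠀⠀⣿⠒⠒⠒⠒⠂⠴⠀⠀
⠀⠀⠀⠀⠀⠴⠒⠂⣿⠒⠴⣿⠀⠀
⠀⠀⠀⠀⠀⠴⠒⣾⠒⠒⠒⠴⠀⠀
⠀⠀⠀⠀⠀⠂⠒⠒⠒⣿⠒⠴⠀⠀
⠀⠀⠀⠀⠀⠒⠒⠒⠂⠿⠒⠴⠀⠀
⠀⠀⠀⠀⠀⠀⠀⠀⠀⠀⠀⠀⠀⠀
⠀⠀⠀⠀⠀⠀⠀⠀⠀⠀⠀⠀⠀⠀
⠀⠀⠀⠀⠀⠀⠀⠀⠀⠀⠀⠀⠀⠀
⠀⠀⠀⠀⠀⠀⠀⠀⠀⠀⠀⠀⠀⠀

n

⠀⠀⠀⠀⠀⠀⠀⠀⠀⠀⠀⠀⠀⠀
⠀⠀⠀⠀⠀⠀⠀⠀⠀⠀⠀⠀⠀⠀
⠀⠀⠀⠀⠀⠀⠀⠀⠀⠀⠀⠀⠀⠀
⠀⠀⠀⠀⠀⠀⠀⠀⠀⠀⠀⠀⠀⠀
⠀⠀⠀⠀⠀⠀⠀⠀⠀⠀⠀⠀⠀⠀
⠀⠀⠀⠀⠀⠒⠒⣿⣿⣿⠒⠿⠀⠀
⠀⠀⠀⠀⠀⣿⠒⠒⠒⠒⠂⠴⠀⠀
⠀⠀⠀⠀⠀⠴⠒⣾⣿⠒⠴⣿⠀⠀
⠀⠀⠀⠀⠀⠴⠒⠒⠒⠒⠒⠴⠀⠀
⠀⠀⠀⠀⠀⠂⠒⠒⠒⣿⠒⠴⠀⠀
⠀⠀⠀⠀⠀⠒⠒⠒⠂⠿⠒⠴⠀⠀
⠀⠀⠀⠀⠀⠀⠀⠀⠀⠀⠀⠀⠀⠀
⠀⠀⠀⠀⠀⠀⠀⠀⠀⠀⠀⠀⠀⠀
⠀⠀⠀⠀⠀⠀⠀⠀⠀⠀⠀⠀⠀⠀

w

⠀⠀⠀⠀⠀⠀⠀⠀⠀⠀⠀⠀⠀⠀
⠀⠀⠀⠀⠀⠀⠀⠀⠀⠀⠀⠀⠀⠀
⠀⠀⠀⠀⠀⠀⠀⠀⠀⠀⠀⠀⠀⠀
⠀⠀⠀⠀⠀⠀⠀⠀⠀⠀⠀⠀⠀⠀
⠀⠀⠀⠀⠀⠀⠀⠀⠀⠀⠀⠀⠀⠀
⠀⠀⠀⠀⠀⠒⠒⠒⣿⣿⣿⠒⠿⠀
⠀⠀⠀⠀⠀⠒⣿⠒⠒⠒⠒⠂⠴⠀
⠀⠀⠀⠀⠀⣿⠴⣾⠂⣿⠒⠴⣿⠀
⠀⠀⠀⠀⠀⠂⠴⠒⠒⠒⠒⠒⠴⠀
⠀⠀⠀⠀⠀⠒⠂⠒⠒⠒⣿⠒⠴⠀
⠀⠀⠀⠀⠀⠀⠒⠒⠒⠂⠿⠒⠴⠀
⠀⠀⠀⠀⠀⠀⠀⠀⠀⠀⠀⠀⠀⠀
⠀⠀⠀⠀⠀⠀⠀⠀⠀⠀⠀⠀⠀⠀
⠀⠀⠀⠀⠀⠀⠀⠀⠀⠀⠀⠀⠀⠀

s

⠀⠀⠀⠀⠀⠀⠀⠀⠀⠀⠀⠀⠀⠀
⠀⠀⠀⠀⠀⠀⠀⠀⠀⠀⠀⠀⠀⠀
⠀⠀⠀⠀⠀⠀⠀⠀⠀⠀⠀⠀⠀⠀
⠀⠀⠀⠀⠀⠀⠀⠀⠀⠀⠀⠀⠀⠀
⠀⠀⠀⠀⠀⠒⠒⠒⣿⣿⣿⠒⠿⠀
⠀⠀⠀⠀⠀⠒⣿⠒⠒⠒⠒⠂⠴⠀
⠀⠀⠀⠀⠀⣿⠴⠒⠂⣿⠒⠴⣿⠀
⠀⠀⠀⠀⠀⠂⠴⣾⠒⠒⠒⠒⠴⠀
⠀⠀⠀⠀⠀⠒⠂⠒⠒⠒⣿⠒⠴⠀
⠀⠀⠀⠀⠀⣿⠒⠒⠒⠂⠿⠒⠴⠀
⠀⠀⠀⠀⠀⠀⠀⠀⠀⠀⠀⠀⠀⠀
⠀⠀⠀⠀⠀⠀⠀⠀⠀⠀⠀⠀⠀⠀
⠀⠀⠀⠀⠀⠀⠀⠀⠀⠀⠀⠀⠀⠀
⠀⠀⠀⠀⠀⠀⠀⠀⠀⠀⠀⠀⠀⠀

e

⠀⠀⠀⠀⠀⠀⠀⠀⠀⠀⠀⠀⠀⠀
⠀⠀⠀⠀⠀⠀⠀⠀⠀⠀⠀⠀⠀⠀
⠀⠀⠀⠀⠀⠀⠀⠀⠀⠀⠀⠀⠀⠀
⠀⠀⠀⠀⠀⠀⠀⠀⠀⠀⠀⠀⠀⠀
⠀⠀⠀⠀⠒⠒⠒⣿⣿⣿⠒⠿⠀⠀
⠀⠀⠀⠀⠒⣿⠒⠒⠒⠒⠂⠴⠀⠀
⠀⠀⠀⠀⣿⠴⠒⠂⣿⠒⠴⣿⠀⠀
⠀⠀⠀⠀⠂⠴⠒⣾⠒⠒⠒⠴⠀⠀
⠀⠀⠀⠀⠒⠂⠒⠒⠒⣿⠒⠴⠀⠀
⠀⠀⠀⠀⣿⠒⠒⠒⠂⠿⠒⠴⠀⠀
⠀⠀⠀⠀⠀⠀⠀⠀⠀⠀⠀⠀⠀⠀
⠀⠀⠀⠀⠀⠀⠀⠀⠀⠀⠀⠀⠀⠀
⠀⠀⠀⠀⠀⠀⠀⠀⠀⠀⠀⠀⠀⠀
⠀⠀⠀⠀⠀⠀⠀⠀⠀⠀⠀⠀⠀⠀

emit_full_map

⠒⠒⠒⣿⣿⣿⠒⠿
⠒⣿⠒⠒⠒⠒⠂⠴
⣿⠴⠒⠂⣿⠒⠴⣿
⠂⠴⠒⣾⠒⠒⠒⠴
⠒⠂⠒⠒⠒⣿⠒⠴
⣿⠒⠒⠒⠂⠿⠒⠴

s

⠀⠀⠀⠀⠀⠀⠀⠀⠀⠀⠀⠀⠀⠀
⠀⠀⠀⠀⠀⠀⠀⠀⠀⠀⠀⠀⠀⠀
⠀⠀⠀⠀⠀⠀⠀⠀⠀⠀⠀⠀⠀⠀
⠀⠀⠀⠀⠒⠒⠒⣿⣿⣿⠒⠿⠀⠀
⠀⠀⠀⠀⠒⣿⠒⠒⠒⠒⠂⠴⠀⠀
⠀⠀⠀⠀⣿⠴⠒⠂⣿⠒⠴⣿⠀⠀
⠀⠀⠀⠀⠂⠴⠒⠒⠒⠒⠒⠴⠀⠀
⠀⠀⠀⠀⠒⠂⠒⣾⠒⣿⠒⠴⠀⠀
⠀⠀⠀⠀⣿⠒⠒⠒⠂⠿⠒⠴⠀⠀
⠀⠀⠀⠀⠀⣿⣿⠒⠒⠒⠀⠀⠀⠀
⠀⠀⠀⠀⠀⠀⠀⠀⠀⠀⠀⠀⠀⠀
⠀⠀⠀⠀⠀⠀⠀⠀⠀⠀⠀⠀⠀⠀
⠀⠀⠀⠀⠀⠀⠀⠀⠀⠀⠀⠀⠀⠀
⠀⠀⠀⠀⠀⠀⠀⠀⠀⠀⠀⠀⠀⠀

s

⠀⠀⠀⠀⠀⠀⠀⠀⠀⠀⠀⠀⠀⠀
⠀⠀⠀⠀⠀⠀⠀⠀⠀⠀⠀⠀⠀⠀
⠀⠀⠀⠀⠒⠒⠒⣿⣿⣿⠒⠿⠀⠀
⠀⠀⠀⠀⠒⣿⠒⠒⠒⠒⠂⠴⠀⠀
⠀⠀⠀⠀⣿⠴⠒⠂⣿⠒⠴⣿⠀⠀
⠀⠀⠀⠀⠂⠴⠒⠒⠒⠒⠒⠴⠀⠀
⠀⠀⠀⠀⠒⠂⠒⠒⠒⣿⠒⠴⠀⠀
⠀⠀⠀⠀⣿⠒⠒⣾⠂⠿⠒⠴⠀⠀
⠀⠀⠀⠀⠀⣿⣿⠒⠒⠒⠀⠀⠀⠀
⠀⠀⠀⠀⠀⣿⣿⣿⠒⠒⠀⠀⠀⠀
⠀⠀⠀⠀⠀⠀⠀⠀⠀⠀⠀⠀⠀⠀
⠀⠀⠀⠀⠀⠀⠀⠀⠀⠀⠀⠀⠀⠀
⠀⠀⠀⠀⠀⠀⠀⠀⠀⠀⠀⠀⠀⠀
⠀⠀⠀⠀⠀⠀⠀⠀⠀⠀⠀⠀⠀⠀

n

⠀⠀⠀⠀⠀⠀⠀⠀⠀⠀⠀⠀⠀⠀
⠀⠀⠀⠀⠀⠀⠀⠀⠀⠀⠀⠀⠀⠀
⠀⠀⠀⠀⠀⠀⠀⠀⠀⠀⠀⠀⠀⠀
⠀⠀⠀⠀⠒⠒⠒⣿⣿⣿⠒⠿⠀⠀
⠀⠀⠀⠀⠒⣿⠒⠒⠒⠒⠂⠴⠀⠀
⠀⠀⠀⠀⣿⠴⠒⠂⣿⠒⠴⣿⠀⠀
⠀⠀⠀⠀⠂⠴⠒⠒⠒⠒⠒⠴⠀⠀
⠀⠀⠀⠀⠒⠂⠒⣾⠒⣿⠒⠴⠀⠀
⠀⠀⠀⠀⣿⠒⠒⠒⠂⠿⠒⠴⠀⠀
⠀⠀⠀⠀⠀⣿⣿⠒⠒⠒⠀⠀⠀⠀
⠀⠀⠀⠀⠀⣿⣿⣿⠒⠒⠀⠀⠀⠀
⠀⠀⠀⠀⠀⠀⠀⠀⠀⠀⠀⠀⠀⠀
⠀⠀⠀⠀⠀⠀⠀⠀⠀⠀⠀⠀⠀⠀
⠀⠀⠀⠀⠀⠀⠀⠀⠀⠀⠀⠀⠀⠀

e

⠀⠀⠀⠀⠀⠀⠀⠀⠀⠀⠀⠀⠀⠀
⠀⠀⠀⠀⠀⠀⠀⠀⠀⠀⠀⠀⠀⠀
⠀⠀⠀⠀⠀⠀⠀⠀⠀⠀⠀⠀⠀⠀
⠀⠀⠀⠒⠒⠒⣿⣿⣿⠒⠿⠀⠀⠀
⠀⠀⠀⠒⣿⠒⠒⠒⠒⠂⠴⠀⠀⠀
⠀⠀⠀⣿⠴⠒⠂⣿⠒⠴⣿⠀⠀⠀
⠀⠀⠀⠂⠴⠒⠒⠒⠒⠒⠴⠀⠀⠀
⠀⠀⠀⠒⠂⠒⠒⣾⣿⠒⠴⠀⠀⠀
⠀⠀⠀⣿⠒⠒⠒⠂⠿⠒⠴⠀⠀⠀
⠀⠀⠀⠀⣿⣿⠒⠒⠒⠿⠀⠀⠀⠀
⠀⠀⠀⠀⣿⣿⣿⠒⠒⠀⠀⠀⠀⠀
⠀⠀⠀⠀⠀⠀⠀⠀⠀⠀⠀⠀⠀⠀
⠀⠀⠀⠀⠀⠀⠀⠀⠀⠀⠀⠀⠀⠀
⠀⠀⠀⠀⠀⠀⠀⠀⠀⠀⠀⠀⠀⠀

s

⠀⠀⠀⠀⠀⠀⠀⠀⠀⠀⠀⠀⠀⠀
⠀⠀⠀⠀⠀⠀⠀⠀⠀⠀⠀⠀⠀⠀
⠀⠀⠀⠒⠒⠒⣿⣿⣿⠒⠿⠀⠀⠀
⠀⠀⠀⠒⣿⠒⠒⠒⠒⠂⠴⠀⠀⠀
⠀⠀⠀⣿⠴⠒⠂⣿⠒⠴⣿⠀⠀⠀
⠀⠀⠀⠂⠴⠒⠒⠒⠒⠒⠴⠀⠀⠀
⠀⠀⠀⠒⠂⠒⠒⠒⣿⠒⠴⠀⠀⠀
⠀⠀⠀⣿⠒⠒⠒⣾⠿⠒⠴⠀⠀⠀
⠀⠀⠀⠀⣿⣿⠒⠒⠒⠿⠀⠀⠀⠀
⠀⠀⠀⠀⣿⣿⣿⠒⠒⣿⠀⠀⠀⠀
⠀⠀⠀⠀⠀⠀⠀⠀⠀⠀⠀⠀⠀⠀
⠀⠀⠀⠀⠀⠀⠀⠀⠀⠀⠀⠀⠀⠀
⠀⠀⠀⠀⠀⠀⠀⠀⠀⠀⠀⠀⠀⠀
⠀⠀⠀⠀⠀⠀⠀⠀⠀⠀⠀⠀⠀⠀

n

⠀⠀⠀⠀⠀⠀⠀⠀⠀⠀⠀⠀⠀⠀
⠀⠀⠀⠀⠀⠀⠀⠀⠀⠀⠀⠀⠀⠀
⠀⠀⠀⠀⠀⠀⠀⠀⠀⠀⠀⠀⠀⠀
⠀⠀⠀⠒⠒⠒⣿⣿⣿⠒⠿⠀⠀⠀
⠀⠀⠀⠒⣿⠒⠒⠒⠒⠂⠴⠀⠀⠀
⠀⠀⠀⣿⠴⠒⠂⣿⠒⠴⣿⠀⠀⠀
⠀⠀⠀⠂⠴⠒⠒⠒⠒⠒⠴⠀⠀⠀
⠀⠀⠀⠒⠂⠒⠒⣾⣿⠒⠴⠀⠀⠀
⠀⠀⠀⣿⠒⠒⠒⠂⠿⠒⠴⠀⠀⠀
⠀⠀⠀⠀⣿⣿⠒⠒⠒⠿⠀⠀⠀⠀
⠀⠀⠀⠀⣿⣿⣿⠒⠒⣿⠀⠀⠀⠀
⠀⠀⠀⠀⠀⠀⠀⠀⠀⠀⠀⠀⠀⠀
⠀⠀⠀⠀⠀⠀⠀⠀⠀⠀⠀⠀⠀⠀
⠀⠀⠀⠀⠀⠀⠀⠀⠀⠀⠀⠀⠀⠀

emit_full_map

⠒⠒⠒⣿⣿⣿⠒⠿
⠒⣿⠒⠒⠒⠒⠂⠴
⣿⠴⠒⠂⣿⠒⠴⣿
⠂⠴⠒⠒⠒⠒⠒⠴
⠒⠂⠒⠒⣾⣿⠒⠴
⣿⠒⠒⠒⠂⠿⠒⠴
⠀⣿⣿⠒⠒⠒⠿⠀
⠀⣿⣿⣿⠒⠒⣿⠀
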